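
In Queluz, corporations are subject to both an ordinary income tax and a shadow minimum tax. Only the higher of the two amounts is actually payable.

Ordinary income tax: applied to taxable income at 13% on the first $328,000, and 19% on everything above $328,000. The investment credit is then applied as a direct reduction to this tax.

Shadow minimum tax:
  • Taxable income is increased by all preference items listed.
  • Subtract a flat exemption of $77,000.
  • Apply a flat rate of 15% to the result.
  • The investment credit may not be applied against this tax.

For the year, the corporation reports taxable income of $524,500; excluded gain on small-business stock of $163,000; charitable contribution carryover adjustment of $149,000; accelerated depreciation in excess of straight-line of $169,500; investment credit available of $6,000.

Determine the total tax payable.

$139,350

Shadow minimum tax:
  Adjusted income: $524,500 + $163,000 + $149,000 + $169,500 = $1,006,000
  Less exemption $77,000 → base $929,000
  $929,000 × 15% = $139,350

Ordinary income tax:
  $328,000 × 13% = $42,640
  $196,500 × 19% = $37,335
  → $79,975
  Less investment credit $6,000 → $73,975

$139,350 > $73,975, so the shadow minimum tax is the binding amount.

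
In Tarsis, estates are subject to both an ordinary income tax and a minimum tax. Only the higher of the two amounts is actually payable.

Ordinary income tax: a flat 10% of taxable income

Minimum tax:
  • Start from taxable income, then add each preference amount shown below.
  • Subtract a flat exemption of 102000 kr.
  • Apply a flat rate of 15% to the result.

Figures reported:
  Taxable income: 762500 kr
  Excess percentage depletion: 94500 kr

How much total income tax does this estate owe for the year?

Minimum tax:
  Adjusted income: 762500 kr + 94500 kr = 857000 kr
  Less exemption 102000 kr → base 755000 kr
  755000 kr × 15% = 113250 kr

Ordinary income tax:
  762500 kr × 10% = 76250 kr

113250 kr > 76250 kr, so the minimum tax is the binding amount.

113250 kr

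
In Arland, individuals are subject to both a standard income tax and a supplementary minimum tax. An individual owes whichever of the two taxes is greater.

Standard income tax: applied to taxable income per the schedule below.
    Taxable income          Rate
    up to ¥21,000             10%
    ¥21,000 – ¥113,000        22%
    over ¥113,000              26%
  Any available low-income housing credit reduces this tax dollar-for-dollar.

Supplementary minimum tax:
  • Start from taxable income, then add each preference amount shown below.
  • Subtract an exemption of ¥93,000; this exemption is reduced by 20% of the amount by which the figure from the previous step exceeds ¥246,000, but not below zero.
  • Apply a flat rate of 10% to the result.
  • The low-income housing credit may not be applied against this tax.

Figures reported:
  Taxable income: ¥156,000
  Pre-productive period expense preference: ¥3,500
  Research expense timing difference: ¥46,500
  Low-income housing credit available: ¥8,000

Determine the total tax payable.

Standard income tax:
  ¥21,000 × 10% = ¥2,100
  ¥92,000 × 22% = ¥20,240
  ¥43,000 × 26% = ¥11,180
  → ¥33,520
  Less low-income housing credit ¥8,000 → ¥25,520

Supplementary minimum tax:
  Adjusted income: ¥156,000 + ¥3,500 + ¥46,500 = ¥206,000
  Exemption: ¥206,000 ≤ ¥246,000, so full ¥93,000 applies
  Base: ¥206,000 − ¥93,000 = ¥113,000
  ¥113,000 × 10% = ¥11,300

¥25,520 > ¥11,300, so the standard income tax governs.

¥25,520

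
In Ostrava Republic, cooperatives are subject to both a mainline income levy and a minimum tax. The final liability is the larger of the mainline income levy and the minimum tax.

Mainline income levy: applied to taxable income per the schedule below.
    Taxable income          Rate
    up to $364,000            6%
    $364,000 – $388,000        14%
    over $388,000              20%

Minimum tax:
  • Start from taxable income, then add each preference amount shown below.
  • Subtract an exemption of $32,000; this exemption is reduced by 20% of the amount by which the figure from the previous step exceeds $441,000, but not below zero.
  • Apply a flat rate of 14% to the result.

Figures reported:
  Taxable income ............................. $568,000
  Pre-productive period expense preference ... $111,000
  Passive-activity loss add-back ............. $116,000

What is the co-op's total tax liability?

Mainline income levy:
  $364,000 × 6% = $21,840
  $24,000 × 14% = $3,360
  $180,000 × 20% = $36,000
  → $61,200

Minimum tax:
  Adjusted income: $568,000 + $111,000 + $116,000 = $795,000
  Exemption: 20% × ($795,000 − $441,000) = $70,800 ≥ $32,000, so the exemption is fully phased out
  Base: $795,000 − $0 = $795,000
  $795,000 × 14% = $111,300

$111,300 > $61,200, so the minimum tax is the binding amount.

$111,300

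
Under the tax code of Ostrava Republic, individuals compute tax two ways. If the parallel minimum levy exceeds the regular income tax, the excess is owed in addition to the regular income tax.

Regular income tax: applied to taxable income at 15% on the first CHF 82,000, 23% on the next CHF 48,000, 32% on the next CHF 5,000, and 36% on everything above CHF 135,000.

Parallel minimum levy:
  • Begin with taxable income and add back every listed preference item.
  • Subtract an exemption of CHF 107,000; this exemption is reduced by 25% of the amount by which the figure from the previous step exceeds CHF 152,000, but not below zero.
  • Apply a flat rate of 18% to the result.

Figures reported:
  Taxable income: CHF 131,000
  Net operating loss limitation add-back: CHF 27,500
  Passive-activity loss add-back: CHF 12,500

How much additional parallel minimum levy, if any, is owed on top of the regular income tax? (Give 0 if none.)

Regular income tax:
  CHF 82,000 × 15% = CHF 12,300
  CHF 48,000 × 23% = CHF 11,040
  CHF 1,000 × 32% = CHF 320
  → CHF 23,660

Parallel minimum levy:
  Adjusted income: CHF 131,000 + CHF 27,500 + CHF 12,500 = CHF 171,000
  Exemption: CHF 107,000 − 25% × (CHF 171,000 − CHF 152,000) = CHF 107,000 − CHF 4,750 = CHF 102,250
  Base: CHF 171,000 − CHF 102,250 = CHF 68,750
  CHF 68,750 × 18% = CHF 12,375

CHF 12,375 ≤ CHF 23,660, so no add-on is due.

CHF 0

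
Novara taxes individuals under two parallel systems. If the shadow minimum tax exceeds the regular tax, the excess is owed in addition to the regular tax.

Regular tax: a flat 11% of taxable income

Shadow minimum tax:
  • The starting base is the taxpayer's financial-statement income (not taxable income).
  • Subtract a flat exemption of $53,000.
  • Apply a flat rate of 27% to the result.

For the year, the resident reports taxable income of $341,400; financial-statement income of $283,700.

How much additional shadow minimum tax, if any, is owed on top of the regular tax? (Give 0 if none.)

Shadow minimum tax:
  Base (financial-statement income): $283,700
  Less exemption $53,000 → base $230,700
  $230,700 × 27% = $62,289

Regular tax:
  $341,400 × 11% = $37,554

Excess of shadow minimum tax over regular tax: $62,289 − $37,554 = $24,735.

$24,735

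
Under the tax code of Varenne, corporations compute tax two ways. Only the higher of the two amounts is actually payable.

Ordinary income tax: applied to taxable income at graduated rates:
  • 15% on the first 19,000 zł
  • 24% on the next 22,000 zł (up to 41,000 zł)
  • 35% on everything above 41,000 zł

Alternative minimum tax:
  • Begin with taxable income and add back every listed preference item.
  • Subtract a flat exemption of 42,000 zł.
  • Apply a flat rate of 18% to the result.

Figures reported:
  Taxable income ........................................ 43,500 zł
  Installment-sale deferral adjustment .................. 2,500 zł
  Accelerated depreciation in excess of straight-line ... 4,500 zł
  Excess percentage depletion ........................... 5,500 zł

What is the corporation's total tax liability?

Ordinary income tax:
  19,000 zł × 15% = 2,850 zł
  22,000 zł × 24% = 5,280 zł
  2,500 zł × 35% = 875 zł
  → 9,005 zł

Alternative minimum tax:
  Adjusted income: 43,500 zł + 2,500 zł + 4,500 zł + 5,500 zł = 56,000 zł
  Less exemption 42,000 zł → base 14,000 zł
  14,000 zł × 18% = 2,520 zł

9,005 zł > 2,520 zł, so the ordinary income tax governs.

9,005 zł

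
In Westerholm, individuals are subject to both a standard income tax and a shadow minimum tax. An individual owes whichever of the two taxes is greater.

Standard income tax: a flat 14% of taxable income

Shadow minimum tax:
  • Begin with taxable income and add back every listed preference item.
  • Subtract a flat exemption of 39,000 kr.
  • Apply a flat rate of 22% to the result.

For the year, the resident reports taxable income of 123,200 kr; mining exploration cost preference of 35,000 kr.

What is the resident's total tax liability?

26,224 kr

Shadow minimum tax:
  Adjusted income: 123,200 kr + 35,000 kr = 158,200 kr
  Less exemption 39,000 kr → base 119,200 kr
  119,200 kr × 22% = 26,224 kr

Standard income tax:
  123,200 kr × 14% = 17,248 kr

26,224 kr > 17,248 kr, so the shadow minimum tax is the binding amount.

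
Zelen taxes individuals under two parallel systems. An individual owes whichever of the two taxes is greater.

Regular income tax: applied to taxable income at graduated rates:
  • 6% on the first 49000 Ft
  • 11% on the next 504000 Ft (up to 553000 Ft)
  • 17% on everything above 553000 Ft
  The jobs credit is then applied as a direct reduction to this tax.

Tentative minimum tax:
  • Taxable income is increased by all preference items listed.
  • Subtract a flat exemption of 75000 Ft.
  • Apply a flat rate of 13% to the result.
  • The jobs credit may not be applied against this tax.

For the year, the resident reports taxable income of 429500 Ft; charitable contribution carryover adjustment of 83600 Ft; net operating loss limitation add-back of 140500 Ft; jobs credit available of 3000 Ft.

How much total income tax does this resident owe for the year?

Regular income tax:
  49000 Ft × 6% = 2940 Ft
  380500 Ft × 11% = 41855 Ft
  → 44795 Ft
  Less jobs credit 3000 Ft → 41795 Ft

Tentative minimum tax:
  Adjusted income: 429500 Ft + 83600 Ft + 140500 Ft = 653600 Ft
  Less exemption 75000 Ft → base 578600 Ft
  578600 Ft × 13% = 75218 Ft

75218 Ft > 41795 Ft, so the tentative minimum tax is the binding amount.

75218 Ft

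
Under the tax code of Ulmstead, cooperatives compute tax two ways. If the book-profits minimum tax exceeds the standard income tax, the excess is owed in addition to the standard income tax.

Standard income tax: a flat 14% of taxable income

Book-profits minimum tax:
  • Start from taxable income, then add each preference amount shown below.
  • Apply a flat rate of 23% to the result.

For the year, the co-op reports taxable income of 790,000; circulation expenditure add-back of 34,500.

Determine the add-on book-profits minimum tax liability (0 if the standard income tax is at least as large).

Standard income tax:
  790,000 × 14% = 110,600

Book-profits minimum tax:
  Adjusted income: 790,000 + 34,500 = 824,500
  824,500 × 23% = 189,635

Excess of book-profits minimum tax over standard income tax: 189,635 − 110,600 = 79,035.

79,035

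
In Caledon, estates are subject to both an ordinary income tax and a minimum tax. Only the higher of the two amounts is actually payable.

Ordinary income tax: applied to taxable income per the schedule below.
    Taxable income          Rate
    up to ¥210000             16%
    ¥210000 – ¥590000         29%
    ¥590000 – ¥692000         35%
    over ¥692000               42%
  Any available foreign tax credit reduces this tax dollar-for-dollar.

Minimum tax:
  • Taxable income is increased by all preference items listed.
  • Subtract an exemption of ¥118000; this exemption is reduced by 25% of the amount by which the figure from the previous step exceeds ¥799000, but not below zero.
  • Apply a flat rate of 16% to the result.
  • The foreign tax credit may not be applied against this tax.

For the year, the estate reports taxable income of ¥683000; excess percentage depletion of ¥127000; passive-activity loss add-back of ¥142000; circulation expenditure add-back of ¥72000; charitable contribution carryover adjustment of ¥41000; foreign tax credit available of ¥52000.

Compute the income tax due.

Minimum tax:
  Adjusted income: ¥683000 + ¥127000 + ¥142000 + ¥72000 + ¥41000 = ¥1065000
  Exemption: ¥118000 − 25% × (¥1065000 − ¥799000) = ¥118000 − ¥66500 = ¥51500
  Base: ¥1065000 − ¥51500 = ¥1013500
  ¥1013500 × 16% = ¥162160

Ordinary income tax:
  ¥210000 × 16% = ¥33600
  ¥380000 × 29% = ¥110200
  ¥93000 × 35% = ¥32550
  → ¥176350
  Less foreign tax credit ¥52000 → ¥124350

¥162160 > ¥124350, so the minimum tax is the binding amount.

¥162160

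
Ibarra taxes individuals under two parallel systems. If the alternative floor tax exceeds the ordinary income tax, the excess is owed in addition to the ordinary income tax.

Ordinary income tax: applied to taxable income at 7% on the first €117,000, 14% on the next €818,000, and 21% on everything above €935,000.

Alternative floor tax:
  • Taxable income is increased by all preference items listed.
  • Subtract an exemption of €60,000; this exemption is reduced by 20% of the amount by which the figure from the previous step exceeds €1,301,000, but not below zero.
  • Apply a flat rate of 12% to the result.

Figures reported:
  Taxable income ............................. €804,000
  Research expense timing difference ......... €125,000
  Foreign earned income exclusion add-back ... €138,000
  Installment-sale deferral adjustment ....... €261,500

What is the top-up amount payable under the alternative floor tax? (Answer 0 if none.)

€48,510

Ordinary income tax:
  €117,000 × 7% = €8,190
  €687,000 × 14% = €96,180
  → €104,370

Alternative floor tax:
  Adjusted income: €804,000 + €125,000 + €138,000 + €261,500 = €1,328,500
  Exemption: €60,000 − 20% × (€1,328,500 − €1,301,000) = €60,000 − €5,500 = €54,500
  Base: €1,328,500 − €54,500 = €1,274,000
  €1,274,000 × 12% = €152,880

Excess of alternative floor tax over ordinary income tax: €152,880 − €104,370 = €48,510.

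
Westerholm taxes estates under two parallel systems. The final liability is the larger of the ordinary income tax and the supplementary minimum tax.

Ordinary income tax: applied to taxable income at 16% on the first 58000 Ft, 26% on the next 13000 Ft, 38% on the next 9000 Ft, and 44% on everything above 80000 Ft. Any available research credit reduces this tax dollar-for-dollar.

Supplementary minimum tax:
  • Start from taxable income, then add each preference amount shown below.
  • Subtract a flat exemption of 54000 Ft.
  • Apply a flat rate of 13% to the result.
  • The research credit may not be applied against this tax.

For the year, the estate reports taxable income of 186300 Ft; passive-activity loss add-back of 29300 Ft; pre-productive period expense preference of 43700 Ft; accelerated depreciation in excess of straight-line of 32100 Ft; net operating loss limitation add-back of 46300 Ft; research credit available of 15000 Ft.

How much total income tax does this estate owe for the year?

47852 Ft

Ordinary income tax:
  58000 Ft × 16% = 9280 Ft
  13000 Ft × 26% = 3380 Ft
  9000 Ft × 38% = 3420 Ft
  106300 Ft × 44% = 46772 Ft
  → 62852 Ft
  Less research credit 15000 Ft → 47852 Ft

Supplementary minimum tax:
  Adjusted income: 186300 Ft + 29300 Ft + 43700 Ft + 32100 Ft + 46300 Ft = 337700 Ft
  Less exemption 54000 Ft → base 283700 Ft
  283700 Ft × 13% = 36881 Ft

47852 Ft > 36881 Ft, so the ordinary income tax governs.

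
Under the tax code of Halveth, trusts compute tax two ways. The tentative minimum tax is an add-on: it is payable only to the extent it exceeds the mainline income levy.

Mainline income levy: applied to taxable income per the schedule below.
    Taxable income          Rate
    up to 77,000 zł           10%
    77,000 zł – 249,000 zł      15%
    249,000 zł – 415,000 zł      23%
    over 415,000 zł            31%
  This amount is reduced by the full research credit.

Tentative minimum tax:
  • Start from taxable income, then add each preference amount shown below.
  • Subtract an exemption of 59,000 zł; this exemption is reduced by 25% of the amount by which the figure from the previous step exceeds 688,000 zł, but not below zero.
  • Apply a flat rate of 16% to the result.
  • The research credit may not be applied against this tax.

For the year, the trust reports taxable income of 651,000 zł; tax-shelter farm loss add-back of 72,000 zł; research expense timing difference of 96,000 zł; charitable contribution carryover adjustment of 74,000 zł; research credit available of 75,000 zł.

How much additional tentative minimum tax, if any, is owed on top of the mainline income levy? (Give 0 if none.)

Mainline income levy:
  77,000 zł × 10% = 7,700 zł
  172,000 zł × 15% = 25,800 zł
  166,000 zł × 23% = 38,180 zł
  236,000 zł × 31% = 73,160 zł
  → 144,840 zł
  Less research credit 75,000 zł → 69,840 zł

Tentative minimum tax:
  Adjusted income: 651,000 zł + 72,000 zł + 96,000 zł + 74,000 zł = 893,000 zł
  Exemption: 59,000 zł − 25% × (893,000 zł − 688,000 zł) = 59,000 zł − 51,250 zł = 7,750 zł
  Base: 893,000 zł − 7,750 zł = 885,250 zł
  885,250 zł × 16% = 141,640 zł

Excess of tentative minimum tax over mainline income levy: 141,640 zł − 69,840 zł = 71,800 zł.

71,800 zł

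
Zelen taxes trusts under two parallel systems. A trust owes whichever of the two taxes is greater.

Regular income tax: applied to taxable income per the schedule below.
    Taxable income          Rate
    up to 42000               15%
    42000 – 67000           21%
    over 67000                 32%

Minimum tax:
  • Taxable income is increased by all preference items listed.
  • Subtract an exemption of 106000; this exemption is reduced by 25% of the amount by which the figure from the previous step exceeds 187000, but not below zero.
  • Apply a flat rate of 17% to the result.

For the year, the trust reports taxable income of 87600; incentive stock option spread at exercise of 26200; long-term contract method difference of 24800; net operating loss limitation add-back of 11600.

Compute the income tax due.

Regular income tax:
  42000 × 15% = 6300
  25000 × 21% = 5250
  20600 × 32% = 6592
  → 18142

Minimum tax:
  Adjusted income: 87600 + 26200 + 24800 + 11600 = 150200
  Exemption: 150200 ≤ 187000, so full 106000 applies
  Base: 150200 − 106000 = 44200
  44200 × 17% = 7514

18142 > 7514, so the regular income tax governs.

18142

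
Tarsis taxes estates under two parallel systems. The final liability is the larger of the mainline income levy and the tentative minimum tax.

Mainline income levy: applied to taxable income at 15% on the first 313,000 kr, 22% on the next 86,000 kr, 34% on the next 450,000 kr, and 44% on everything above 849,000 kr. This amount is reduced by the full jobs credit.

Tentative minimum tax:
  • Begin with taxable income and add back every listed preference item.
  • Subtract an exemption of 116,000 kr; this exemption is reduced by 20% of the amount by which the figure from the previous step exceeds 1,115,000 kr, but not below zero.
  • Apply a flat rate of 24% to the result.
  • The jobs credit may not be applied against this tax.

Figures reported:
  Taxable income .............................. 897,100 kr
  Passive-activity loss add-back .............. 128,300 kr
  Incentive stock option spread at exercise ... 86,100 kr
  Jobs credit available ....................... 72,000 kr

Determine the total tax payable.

238,920 kr

Tentative minimum tax:
  Adjusted income: 897,100 kr + 128,300 kr + 86,100 kr = 1,111,500 kr
  Exemption: 1,111,500 kr ≤ 1,115,000 kr, so full 116,000 kr applies
  Base: 1,111,500 kr − 116,000 kr = 995,500 kr
  995,500 kr × 24% = 238,920 kr

Mainline income levy:
  313,000 kr × 15% = 46,950 kr
  86,000 kr × 22% = 18,920 kr
  450,000 kr × 34% = 153,000 kr
  48,100 kr × 44% = 21,164 kr
  → 240,034 kr
  Less jobs credit 72,000 kr → 168,034 kr

238,920 kr > 168,034 kr, so the tentative minimum tax is the binding amount.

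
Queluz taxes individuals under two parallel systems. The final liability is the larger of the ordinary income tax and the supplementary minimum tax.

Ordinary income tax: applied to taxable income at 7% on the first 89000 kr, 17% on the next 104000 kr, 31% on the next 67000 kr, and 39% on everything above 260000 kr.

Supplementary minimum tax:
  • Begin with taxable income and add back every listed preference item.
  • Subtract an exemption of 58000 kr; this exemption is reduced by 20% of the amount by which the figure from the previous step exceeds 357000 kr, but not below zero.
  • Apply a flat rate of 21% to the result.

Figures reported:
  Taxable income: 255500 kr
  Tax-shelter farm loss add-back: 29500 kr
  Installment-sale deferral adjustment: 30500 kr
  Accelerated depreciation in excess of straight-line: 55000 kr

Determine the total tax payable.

Supplementary minimum tax:
  Adjusted income: 255500 kr + 29500 kr + 30500 kr + 55000 kr = 370500 kr
  Exemption: 58000 kr − 20% × (370500 kr − 357000 kr) = 58000 kr − 2700 kr = 55300 kr
  Base: 370500 kr − 55300 kr = 315200 kr
  315200 kr × 21% = 66192 kr

Ordinary income tax:
  89000 kr × 7% = 6230 kr
  104000 kr × 17% = 17680 kr
  62500 kr × 31% = 19375 kr
  → 43285 kr

66192 kr > 43285 kr, so the supplementary minimum tax is the binding amount.

66192 kr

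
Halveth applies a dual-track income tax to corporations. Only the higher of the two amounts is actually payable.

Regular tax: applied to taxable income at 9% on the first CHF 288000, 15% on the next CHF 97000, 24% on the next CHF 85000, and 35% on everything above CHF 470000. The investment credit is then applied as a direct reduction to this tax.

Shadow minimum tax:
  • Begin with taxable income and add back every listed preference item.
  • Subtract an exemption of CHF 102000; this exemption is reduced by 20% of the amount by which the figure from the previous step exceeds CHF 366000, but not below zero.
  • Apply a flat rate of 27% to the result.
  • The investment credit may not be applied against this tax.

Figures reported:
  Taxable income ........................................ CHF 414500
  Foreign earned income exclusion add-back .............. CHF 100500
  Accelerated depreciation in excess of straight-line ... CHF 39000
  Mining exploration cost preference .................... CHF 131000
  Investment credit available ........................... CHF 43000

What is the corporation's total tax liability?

CHF 174636

Shadow minimum tax:
  Adjusted income: CHF 414500 + CHF 100500 + CHF 39000 + CHF 131000 = CHF 685000
  Exemption: CHF 102000 − 20% × (CHF 685000 − CHF 366000) = CHF 102000 − CHF 63800 = CHF 38200
  Base: CHF 685000 − CHF 38200 = CHF 646800
  CHF 646800 × 27% = CHF 174636

Regular tax:
  CHF 288000 × 9% = CHF 25920
  CHF 97000 × 15% = CHF 14550
  CHF 29500 × 24% = CHF 7080
  → CHF 47550
  Less investment credit CHF 43000 → CHF 4550

CHF 174636 > CHF 4550, so the shadow minimum tax is the binding amount.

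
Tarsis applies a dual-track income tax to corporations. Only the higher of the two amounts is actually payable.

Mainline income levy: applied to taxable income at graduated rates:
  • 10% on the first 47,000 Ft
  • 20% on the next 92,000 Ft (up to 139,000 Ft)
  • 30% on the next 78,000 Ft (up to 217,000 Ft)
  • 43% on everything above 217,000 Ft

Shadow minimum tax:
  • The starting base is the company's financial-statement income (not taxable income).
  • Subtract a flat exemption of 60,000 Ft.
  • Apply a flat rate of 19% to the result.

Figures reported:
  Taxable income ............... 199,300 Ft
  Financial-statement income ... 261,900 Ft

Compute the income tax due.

41,190 Ft

Mainline income levy:
  47,000 Ft × 10% = 4,700 Ft
  92,000 Ft × 20% = 18,400 Ft
  60,300 Ft × 30% = 18,090 Ft
  → 41,190 Ft

Shadow minimum tax:
  Base (financial-statement income): 261,900 Ft
  Less exemption 60,000 Ft → base 201,900 Ft
  201,900 Ft × 19% = 38,361 Ft

41,190 Ft > 38,361 Ft, so the mainline income levy governs.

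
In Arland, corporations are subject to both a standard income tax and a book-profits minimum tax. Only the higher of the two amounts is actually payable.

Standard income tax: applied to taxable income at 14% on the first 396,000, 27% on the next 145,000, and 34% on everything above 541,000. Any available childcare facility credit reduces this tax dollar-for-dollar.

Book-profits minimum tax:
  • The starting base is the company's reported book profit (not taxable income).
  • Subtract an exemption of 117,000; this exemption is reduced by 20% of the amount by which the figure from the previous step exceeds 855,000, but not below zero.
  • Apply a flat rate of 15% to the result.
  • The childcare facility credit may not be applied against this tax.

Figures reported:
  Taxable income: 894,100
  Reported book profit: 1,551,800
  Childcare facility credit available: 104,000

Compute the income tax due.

Standard income tax:
  396,000 × 14% = 55,440
  145,000 × 27% = 39,150
  353,100 × 34% = 120,054
  → 214,644
  Less childcare facility credit 104,000 → 110,644

Book-profits minimum tax:
  Base (reported book profit): 1,551,800
  Exemption: 20% × (1,551,800 − 855,000) = 139,360 ≥ 117,000, so the exemption is fully phased out
  Base: 1,551,800 − 0 = 1,551,800
  1,551,800 × 15% = 232,770

232,770 > 110,644, so the book-profits minimum tax is the binding amount.

232,770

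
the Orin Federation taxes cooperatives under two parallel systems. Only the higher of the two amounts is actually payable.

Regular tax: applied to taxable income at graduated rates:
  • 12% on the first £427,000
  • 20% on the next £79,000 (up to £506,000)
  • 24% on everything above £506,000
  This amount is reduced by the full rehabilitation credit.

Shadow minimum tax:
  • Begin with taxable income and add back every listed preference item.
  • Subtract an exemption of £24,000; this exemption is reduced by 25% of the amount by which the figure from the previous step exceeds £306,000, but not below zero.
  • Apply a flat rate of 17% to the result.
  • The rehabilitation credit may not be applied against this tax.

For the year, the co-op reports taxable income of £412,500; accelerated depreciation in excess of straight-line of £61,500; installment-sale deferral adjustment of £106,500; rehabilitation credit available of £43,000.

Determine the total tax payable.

£98,685

Regular tax:
  £412,500 × 12% = £49,500
  Less rehabilitation credit £43,000 → £6,500

Shadow minimum tax:
  Adjusted income: £412,500 + £61,500 + £106,500 = £580,500
  Exemption: 25% × (£580,500 − £306,000) = £68,625 ≥ £24,000, so the exemption is fully phased out
  Base: £580,500 − £0 = £580,500
  £580,500 × 17% = £98,685

£98,685 > £6,500, so the shadow minimum tax is the binding amount.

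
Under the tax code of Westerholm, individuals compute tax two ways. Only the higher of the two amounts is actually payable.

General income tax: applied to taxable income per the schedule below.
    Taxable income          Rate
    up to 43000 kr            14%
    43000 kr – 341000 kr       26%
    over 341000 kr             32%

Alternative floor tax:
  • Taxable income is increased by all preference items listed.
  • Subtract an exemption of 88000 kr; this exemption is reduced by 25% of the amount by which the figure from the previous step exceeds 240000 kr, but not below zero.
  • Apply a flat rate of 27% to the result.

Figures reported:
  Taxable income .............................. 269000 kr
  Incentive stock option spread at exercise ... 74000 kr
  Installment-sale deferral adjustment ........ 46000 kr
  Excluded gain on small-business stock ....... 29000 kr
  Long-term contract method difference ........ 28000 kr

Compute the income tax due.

110565 kr

Alternative floor tax:
  Adjusted income: 269000 kr + 74000 kr + 46000 kr + 29000 kr + 28000 kr = 446000 kr
  Exemption: 88000 kr − 25% × (446000 kr − 240000 kr) = 88000 kr − 51500 kr = 36500 kr
  Base: 446000 kr − 36500 kr = 409500 kr
  409500 kr × 27% = 110565 kr

General income tax:
  43000 kr × 14% = 6020 kr
  226000 kr × 26% = 58760 kr
  → 64780 kr

110565 kr > 64780 kr, so the alternative floor tax is the binding amount.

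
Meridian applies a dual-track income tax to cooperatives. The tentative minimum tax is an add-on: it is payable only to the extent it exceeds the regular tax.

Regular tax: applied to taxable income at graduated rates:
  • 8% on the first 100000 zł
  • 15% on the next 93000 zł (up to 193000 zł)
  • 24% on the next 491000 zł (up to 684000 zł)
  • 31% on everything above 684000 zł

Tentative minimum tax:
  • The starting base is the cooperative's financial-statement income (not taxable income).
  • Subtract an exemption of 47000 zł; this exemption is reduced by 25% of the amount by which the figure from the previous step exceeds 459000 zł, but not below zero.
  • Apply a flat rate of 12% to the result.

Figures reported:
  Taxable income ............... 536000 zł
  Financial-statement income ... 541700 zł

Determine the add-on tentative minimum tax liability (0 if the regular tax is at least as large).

Regular tax:
  100000 zł × 8% = 8000 zł
  93000 zł × 15% = 13950 zł
  343000 zł × 24% = 82320 zł
  → 104270 zł

Tentative minimum tax:
  Base (financial-statement income): 541700 zł
  Exemption: 47000 zł − 25% × (541700 zł − 459000 zł) = 47000 zł − 20675 zł = 26325 zł
  Base: 541700 zł − 26325 zł = 515375 zł
  515375 zł × 12% = 61845 zł

61845 zł ≤ 104270 zł, so no add-on is due.

0 zł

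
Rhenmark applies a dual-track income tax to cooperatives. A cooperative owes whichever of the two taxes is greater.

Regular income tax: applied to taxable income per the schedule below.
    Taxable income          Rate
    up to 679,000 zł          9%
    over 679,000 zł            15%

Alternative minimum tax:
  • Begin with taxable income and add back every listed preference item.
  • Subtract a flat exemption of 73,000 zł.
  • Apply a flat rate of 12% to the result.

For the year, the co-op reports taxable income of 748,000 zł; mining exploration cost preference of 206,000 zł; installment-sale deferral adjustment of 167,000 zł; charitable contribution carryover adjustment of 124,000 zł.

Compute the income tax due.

140,640 zł

Alternative minimum tax:
  Adjusted income: 748,000 zł + 206,000 zł + 167,000 zł + 124,000 zł = 1,245,000 zł
  Less exemption 73,000 zł → base 1,172,000 zł
  1,172,000 zł × 12% = 140,640 zł

Regular income tax:
  679,000 zł × 9% = 61,110 zł
  69,000 zł × 15% = 10,350 zł
  → 71,460 zł

140,640 zł > 71,460 zł, so the alternative minimum tax is the binding amount.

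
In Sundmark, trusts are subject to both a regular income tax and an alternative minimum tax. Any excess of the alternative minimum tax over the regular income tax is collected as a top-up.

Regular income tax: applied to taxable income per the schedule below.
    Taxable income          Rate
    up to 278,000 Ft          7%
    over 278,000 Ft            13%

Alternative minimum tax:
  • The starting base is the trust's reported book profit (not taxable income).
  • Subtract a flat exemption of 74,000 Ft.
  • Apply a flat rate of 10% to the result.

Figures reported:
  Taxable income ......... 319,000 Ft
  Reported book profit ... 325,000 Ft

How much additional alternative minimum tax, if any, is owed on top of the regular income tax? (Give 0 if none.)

310 Ft

Regular income tax:
  278,000 Ft × 7% = 19,460 Ft
  41,000 Ft × 13% = 5,330 Ft
  → 24,790 Ft

Alternative minimum tax:
  Base (reported book profit): 325,000 Ft
  Less exemption 74,000 Ft → base 251,000 Ft
  251,000 Ft × 10% = 25,100 Ft

Excess of alternative minimum tax over regular income tax: 25,100 Ft − 24,790 Ft = 310 Ft.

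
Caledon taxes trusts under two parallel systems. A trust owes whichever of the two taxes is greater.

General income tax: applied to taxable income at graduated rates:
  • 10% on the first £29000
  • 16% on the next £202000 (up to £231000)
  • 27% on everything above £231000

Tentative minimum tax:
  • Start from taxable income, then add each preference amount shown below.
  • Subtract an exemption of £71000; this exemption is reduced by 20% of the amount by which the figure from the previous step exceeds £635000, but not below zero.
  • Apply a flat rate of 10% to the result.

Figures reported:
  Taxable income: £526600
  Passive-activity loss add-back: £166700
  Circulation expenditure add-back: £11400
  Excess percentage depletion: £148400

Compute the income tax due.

Tentative minimum tax:
  Adjusted income: £526600 + £166700 + £11400 + £148400 = £853100
  Exemption: £71000 − 20% × (£853100 − £635000) = £71000 − £43620 = £27380
  Base: £853100 − £27380 = £825720
  £825720 × 10% = £82572

General income tax:
  £29000 × 10% = £2900
  £202000 × 16% = £32320
  £295600 × 27% = £79812
  → £115032

£115032 > £82572, so the general income tax governs.

£115032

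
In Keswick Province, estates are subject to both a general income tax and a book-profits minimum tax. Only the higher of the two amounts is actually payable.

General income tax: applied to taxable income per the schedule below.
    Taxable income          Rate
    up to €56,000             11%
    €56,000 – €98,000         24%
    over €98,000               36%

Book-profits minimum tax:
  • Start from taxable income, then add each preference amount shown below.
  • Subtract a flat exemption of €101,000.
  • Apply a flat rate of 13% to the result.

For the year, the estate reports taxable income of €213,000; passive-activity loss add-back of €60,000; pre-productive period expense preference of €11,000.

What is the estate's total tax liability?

General income tax:
  €56,000 × 11% = €6,160
  €42,000 × 24% = €10,080
  €115,000 × 36% = €41,400
  → €57,640

Book-profits minimum tax:
  Adjusted income: €213,000 + €60,000 + €11,000 = €284,000
  Less exemption €101,000 → base €183,000
  €183,000 × 13% = €23,790

€57,640 > €23,790, so the general income tax governs.

€57,640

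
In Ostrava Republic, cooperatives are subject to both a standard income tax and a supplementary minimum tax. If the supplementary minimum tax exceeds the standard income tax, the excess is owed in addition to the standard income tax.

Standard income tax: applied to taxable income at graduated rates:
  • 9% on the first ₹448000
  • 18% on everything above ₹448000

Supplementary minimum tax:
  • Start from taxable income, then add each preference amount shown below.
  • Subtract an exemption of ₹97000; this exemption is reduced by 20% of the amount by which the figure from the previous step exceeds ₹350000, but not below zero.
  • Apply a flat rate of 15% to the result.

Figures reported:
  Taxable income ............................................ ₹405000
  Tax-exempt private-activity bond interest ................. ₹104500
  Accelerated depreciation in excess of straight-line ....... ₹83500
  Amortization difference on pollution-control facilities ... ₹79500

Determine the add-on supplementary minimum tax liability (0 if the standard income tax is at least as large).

₹59550

Supplementary minimum tax:
  Adjusted income: ₹405000 + ₹104500 + ₹83500 + ₹79500 = ₹672500
  Exemption: ₹97000 − 20% × (₹672500 − ₹350000) = ₹97000 − ₹64500 = ₹32500
  Base: ₹672500 − ₹32500 = ₹640000
  ₹640000 × 15% = ₹96000

Standard income tax:
  ₹405000 × 9% = ₹36450

Excess of supplementary minimum tax over standard income tax: ₹96000 − ₹36450 = ₹59550.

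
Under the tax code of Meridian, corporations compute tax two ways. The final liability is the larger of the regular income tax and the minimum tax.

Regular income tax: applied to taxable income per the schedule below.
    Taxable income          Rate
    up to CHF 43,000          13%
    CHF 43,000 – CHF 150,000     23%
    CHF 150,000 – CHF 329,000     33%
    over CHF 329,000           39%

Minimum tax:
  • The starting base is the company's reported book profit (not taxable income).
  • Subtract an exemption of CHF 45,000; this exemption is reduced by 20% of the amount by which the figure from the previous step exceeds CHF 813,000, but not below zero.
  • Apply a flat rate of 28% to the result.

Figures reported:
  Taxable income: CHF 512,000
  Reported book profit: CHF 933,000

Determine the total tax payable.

CHF 255,360

Regular income tax:
  CHF 43,000 × 13% = CHF 5,590
  CHF 107,000 × 23% = CHF 24,610
  CHF 179,000 × 33% = CHF 59,070
  CHF 183,000 × 39% = CHF 71,370
  → CHF 160,640

Minimum tax:
  Base (reported book profit): CHF 933,000
  Exemption: CHF 45,000 − 20% × (CHF 933,000 − CHF 813,000) = CHF 45,000 − CHF 24,000 = CHF 21,000
  Base: CHF 933,000 − CHF 21,000 = CHF 912,000
  CHF 912,000 × 28% = CHF 255,360

CHF 255,360 > CHF 160,640, so the minimum tax is the binding amount.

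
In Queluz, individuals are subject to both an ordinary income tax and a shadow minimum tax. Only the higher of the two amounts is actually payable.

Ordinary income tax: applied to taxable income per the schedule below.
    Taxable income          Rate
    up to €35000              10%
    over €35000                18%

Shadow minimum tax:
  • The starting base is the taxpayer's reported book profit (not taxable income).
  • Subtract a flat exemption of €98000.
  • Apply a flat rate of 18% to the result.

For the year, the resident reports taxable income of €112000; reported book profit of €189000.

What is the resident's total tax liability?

Shadow minimum tax:
  Base (reported book profit): €189000
  Less exemption €98000 → base €91000
  €91000 × 18% = €16380

Ordinary income tax:
  €35000 × 10% = €3500
  €77000 × 18% = €13860
  → €17360

€17360 > €16380, so the ordinary income tax governs.

€17360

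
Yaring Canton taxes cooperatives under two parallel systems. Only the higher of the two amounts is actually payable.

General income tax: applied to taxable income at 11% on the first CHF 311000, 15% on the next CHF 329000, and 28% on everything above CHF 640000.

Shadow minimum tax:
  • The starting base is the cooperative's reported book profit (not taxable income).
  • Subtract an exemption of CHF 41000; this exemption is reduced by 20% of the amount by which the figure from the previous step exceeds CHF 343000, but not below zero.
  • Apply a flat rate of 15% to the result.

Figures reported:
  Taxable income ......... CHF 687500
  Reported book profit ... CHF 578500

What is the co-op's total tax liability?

Shadow minimum tax:
  Base (reported book profit): CHF 578500
  Exemption: 20% × (CHF 578500 − CHF 343000) = CHF 47100 ≥ CHF 41000, so the exemption is fully phased out
  Base: CHF 578500 − CHF 0 = CHF 578500
  CHF 578500 × 15% = CHF 86775

General income tax:
  CHF 311000 × 11% = CHF 34210
  CHF 329000 × 15% = CHF 49350
  CHF 47500 × 28% = CHF 13300
  → CHF 96860

CHF 96860 > CHF 86775, so the general income tax governs.

CHF 96860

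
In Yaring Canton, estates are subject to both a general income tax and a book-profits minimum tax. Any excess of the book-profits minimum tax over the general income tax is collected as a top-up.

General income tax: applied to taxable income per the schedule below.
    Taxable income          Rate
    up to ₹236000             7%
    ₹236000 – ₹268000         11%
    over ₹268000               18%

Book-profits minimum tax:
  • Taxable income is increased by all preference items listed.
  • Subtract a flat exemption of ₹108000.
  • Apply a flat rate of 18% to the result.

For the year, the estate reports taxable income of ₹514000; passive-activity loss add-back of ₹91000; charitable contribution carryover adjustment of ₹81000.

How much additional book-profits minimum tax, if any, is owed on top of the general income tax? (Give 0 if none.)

General income tax:
  ₹236000 × 7% = ₹16520
  ₹32000 × 11% = ₹3520
  ₹246000 × 18% = ₹44280
  → ₹64320

Book-profits minimum tax:
  Adjusted income: ₹514000 + ₹91000 + ₹81000 = ₹686000
  Less exemption ₹108000 → base ₹578000
  ₹578000 × 18% = ₹104040

Excess of book-profits minimum tax over general income tax: ₹104040 − ₹64320 = ₹39720.

₹39720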